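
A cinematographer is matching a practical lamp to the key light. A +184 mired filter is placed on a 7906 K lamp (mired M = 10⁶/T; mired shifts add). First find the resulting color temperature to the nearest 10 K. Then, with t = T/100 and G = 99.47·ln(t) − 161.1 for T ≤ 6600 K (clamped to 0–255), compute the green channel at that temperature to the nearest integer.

M_in = 10⁶/7906 = 126.49; M_out = 126.49 + (+184) = 310.49.
T_out = 10⁶/310.49 = 3220.8 K → 3220 K; t = 32.2.
G = 99.47·ln 32.2 − 161.1 = 99.47·3.4720 − 161.1 = 184.257.
Rounded: 184.

184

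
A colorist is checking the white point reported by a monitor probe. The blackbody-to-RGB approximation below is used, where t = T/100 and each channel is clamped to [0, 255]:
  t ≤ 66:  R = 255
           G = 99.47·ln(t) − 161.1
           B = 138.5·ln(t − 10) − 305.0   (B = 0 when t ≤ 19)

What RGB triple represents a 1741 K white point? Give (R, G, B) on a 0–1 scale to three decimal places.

(1.000, 0.483, 0.000)

t = 1741/100 = 17.41; the t ≤ 66 branch applies.
R = 255 by definition for t ≤ 66.
G = 99.47·ln 17.41 − 161.1 = 99.47·2.8570 − 161.1 = 123.090.
t = 17.41 ≤ 19, so B = 0.
Dividing each by 255: (1.0000, 0.4827, 0.0000) → (1.000, 0.483, 0.000).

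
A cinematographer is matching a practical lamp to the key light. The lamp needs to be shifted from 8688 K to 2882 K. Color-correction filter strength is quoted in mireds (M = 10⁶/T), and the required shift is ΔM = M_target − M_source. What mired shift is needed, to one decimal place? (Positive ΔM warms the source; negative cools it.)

M_source = 10⁶/8688 = 115.101; M_target = 10⁶/2882 = 346.981.
ΔM = 346.981 − 115.101 = 231.880 → +231.9 mireds, a warming shift.

+231.9 mireds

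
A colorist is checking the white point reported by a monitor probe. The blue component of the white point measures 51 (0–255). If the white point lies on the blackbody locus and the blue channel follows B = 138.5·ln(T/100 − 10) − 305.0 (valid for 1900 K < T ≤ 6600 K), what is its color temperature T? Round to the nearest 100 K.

2300 K

ln(t − 10) = (51 + 305.0) / 138.5 = 2.5704.
t − 10 = e^2.5704 = 13.071, so t = 23.071.
T = 100·t = 2307 K → 2300 K to the nearest 100 K.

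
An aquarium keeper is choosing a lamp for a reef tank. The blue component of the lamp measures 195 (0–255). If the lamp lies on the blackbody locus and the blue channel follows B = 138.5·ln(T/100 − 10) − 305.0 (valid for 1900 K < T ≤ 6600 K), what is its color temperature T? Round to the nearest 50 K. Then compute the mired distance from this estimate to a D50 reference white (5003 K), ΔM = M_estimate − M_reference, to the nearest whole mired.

ln(t − 10) = (195 + 305.0) / 138.5 = 3.6101.
t − 10 = e^3.6101 = 36.970, so t = 46.970.
T = 100·t = 4697 K → 4700 K to the nearest 50 K.
M_estimate = 10⁶/4700 = 212.77; M_reference = 10⁶/5003 = 199.88.
ΔM = 212.77 − 199.88 = 12.89 → +13 mireds.

+13 mireds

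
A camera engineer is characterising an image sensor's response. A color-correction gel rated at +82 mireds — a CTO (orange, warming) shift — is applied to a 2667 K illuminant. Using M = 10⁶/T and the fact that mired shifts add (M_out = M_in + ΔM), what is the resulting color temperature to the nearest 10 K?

2190 K

M_in = 10⁶/2667 = 374.95 mireds.
M_out = 374.95 + (+82) = 456.95 mireds.
T_out = 10⁶/456.95 = 2188.4 K → 2190 K.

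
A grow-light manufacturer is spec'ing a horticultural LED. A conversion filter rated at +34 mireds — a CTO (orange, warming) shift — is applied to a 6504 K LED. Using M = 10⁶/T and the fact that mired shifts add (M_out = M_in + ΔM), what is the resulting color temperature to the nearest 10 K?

5330 K

M_in = 10⁶/6504 = 153.75 mireds.
M_out = 153.75 + (+34) = 187.75 mireds.
T_out = 10⁶/187.75 = 5326.2 K → 5330 K.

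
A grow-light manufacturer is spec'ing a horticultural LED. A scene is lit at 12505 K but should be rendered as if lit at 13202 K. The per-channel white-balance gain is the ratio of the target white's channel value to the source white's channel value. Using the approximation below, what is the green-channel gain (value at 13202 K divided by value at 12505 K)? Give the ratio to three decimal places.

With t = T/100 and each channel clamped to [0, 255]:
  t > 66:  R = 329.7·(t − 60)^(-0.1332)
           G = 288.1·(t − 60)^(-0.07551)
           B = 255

0.992

At 12505 K (t = 125.05):
  G = 288.1·(125.05 − 60)^(-0.07551) = 288.1·65.05^(-0.07551) = 288.1·0.72959 = 210.196.
At 13202 K (t = 132.02):
  G = 288.1·(132.02 − 60)^(-0.07551) = 288.1·72.02^(-0.07551) = 288.1·0.72401 = 208.587.
Gain = 208.587 / 210.196 = 0.9923 → 0.992.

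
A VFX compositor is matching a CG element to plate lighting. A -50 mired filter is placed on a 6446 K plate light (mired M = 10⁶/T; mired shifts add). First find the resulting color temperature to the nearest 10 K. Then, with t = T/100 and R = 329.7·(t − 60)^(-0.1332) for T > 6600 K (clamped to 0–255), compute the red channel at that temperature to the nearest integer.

205

M_in = 10⁶/6446 = 155.13; M_out = 155.13 + (-50) = 105.13.
T_out = 10⁶/105.13 = 9511.6 K → 9510 K; t = 95.1.
R = 329.7·(95.1 − 60)^(-0.1332) = 329.7·35.1^(-0.1332) = 329.7·0.62254 = 205.250.
Rounded: 205.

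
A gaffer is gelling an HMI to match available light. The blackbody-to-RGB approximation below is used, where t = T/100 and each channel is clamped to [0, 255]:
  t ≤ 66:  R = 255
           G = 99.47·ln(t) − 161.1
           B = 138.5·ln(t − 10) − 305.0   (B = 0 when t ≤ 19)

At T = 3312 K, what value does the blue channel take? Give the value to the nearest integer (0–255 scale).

130

t = 3312/100 = 33.12; the t ≤ 66 branch applies.
B = 138.5·ln(33.12 − 10) − 305.0 = 138.5·ln 23.12 − 305.0 = 138.5·3.1407 − 305.0 = 129.987.
Rounded: 130.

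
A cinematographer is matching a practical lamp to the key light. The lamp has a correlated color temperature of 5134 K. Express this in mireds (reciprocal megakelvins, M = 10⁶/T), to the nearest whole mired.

195 mireds

M = 10⁶ / 5134 = 194.780 → 195 mireds.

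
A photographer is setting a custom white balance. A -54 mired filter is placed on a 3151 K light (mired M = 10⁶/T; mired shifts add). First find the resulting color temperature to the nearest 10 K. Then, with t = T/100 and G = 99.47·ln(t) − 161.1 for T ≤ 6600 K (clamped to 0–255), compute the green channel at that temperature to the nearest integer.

M_in = 10⁶/3151 = 317.36; M_out = 317.36 + (-54) = 263.36.
T_out = 10⁶/263.36 = 3797.1 K → 3800 K; t = 38.
G = 99.47·ln 38 − 161.1 = 99.47·3.6376 − 161.1 = 200.731.
Rounded: 201.

201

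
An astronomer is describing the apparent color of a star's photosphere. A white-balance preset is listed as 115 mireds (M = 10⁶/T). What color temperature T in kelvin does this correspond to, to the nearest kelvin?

8696 K

T = 10⁶ / 115 = 8695.65 K → 8696 K.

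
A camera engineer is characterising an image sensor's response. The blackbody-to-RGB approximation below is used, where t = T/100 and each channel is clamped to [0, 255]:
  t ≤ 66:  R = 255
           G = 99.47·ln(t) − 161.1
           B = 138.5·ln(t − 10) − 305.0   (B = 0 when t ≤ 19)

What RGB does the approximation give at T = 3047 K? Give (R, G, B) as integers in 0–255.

(255, 179, 113)

t = 3047/100 = 30.47; the t ≤ 66 branch applies.
R = 255 by definition for t ≤ 66.
G = 99.47·ln 30.47 − 161.1 = 99.47·3.4167 − 161.1 = 178.763.
B = 138.5·ln(30.47 − 10) − 305.0 = 138.5·ln 20.47 − 305.0 = 138.5·3.0190 − 305.0 = 113.126.
Rounded: (255, 179, 113).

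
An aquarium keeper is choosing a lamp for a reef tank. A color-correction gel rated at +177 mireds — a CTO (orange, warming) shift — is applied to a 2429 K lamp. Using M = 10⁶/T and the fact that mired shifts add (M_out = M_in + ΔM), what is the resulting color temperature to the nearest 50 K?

M_in = 10⁶/2429 = 411.69 mireds.
M_out = 411.69 + (+177) = 588.69 mireds.
T_out = 10⁶/588.69 = 1698.7 K → 1700 K.

1700 K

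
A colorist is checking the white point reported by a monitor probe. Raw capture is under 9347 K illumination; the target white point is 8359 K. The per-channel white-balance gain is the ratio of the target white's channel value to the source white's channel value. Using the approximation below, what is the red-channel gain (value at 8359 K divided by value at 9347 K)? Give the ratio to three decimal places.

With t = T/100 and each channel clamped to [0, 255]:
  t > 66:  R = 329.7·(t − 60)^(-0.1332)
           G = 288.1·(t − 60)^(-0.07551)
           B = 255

At 9347 K (t = 93.47):
  R = 329.7·(93.47 − 60)^(-0.1332) = 329.7·33.47^(-0.1332) = 329.7·0.62649 = 206.555.
At 8359 K (t = 83.59):
  R = 329.7·(83.59 − 60)^(-0.1332) = 329.7·23.59^(-0.1332) = 329.7·0.65638 = 216.407.
Gain = 216.407 / 206.555 = 1.0477 → 1.048.

1.048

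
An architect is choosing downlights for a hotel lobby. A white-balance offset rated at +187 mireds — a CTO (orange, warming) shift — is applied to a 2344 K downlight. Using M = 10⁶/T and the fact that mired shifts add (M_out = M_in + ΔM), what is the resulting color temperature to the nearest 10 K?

M_in = 10⁶/2344 = 426.62 mireds.
M_out = 426.62 + (+187) = 613.62 mireds.
T_out = 10⁶/613.62 = 1629.7 K → 1630 K.

1630 K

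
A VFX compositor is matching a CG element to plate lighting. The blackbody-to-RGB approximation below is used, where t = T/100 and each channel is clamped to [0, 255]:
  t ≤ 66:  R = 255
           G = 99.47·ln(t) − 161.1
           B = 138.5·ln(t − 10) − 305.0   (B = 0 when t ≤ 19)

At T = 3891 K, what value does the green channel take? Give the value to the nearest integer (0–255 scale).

203

t = 3891/100 = 38.91; the t ≤ 66 branch applies.
G = 99.47·ln 38.91 − 161.1 = 99.47·3.6613 − 161.1 = 203.085.
Rounded: 203.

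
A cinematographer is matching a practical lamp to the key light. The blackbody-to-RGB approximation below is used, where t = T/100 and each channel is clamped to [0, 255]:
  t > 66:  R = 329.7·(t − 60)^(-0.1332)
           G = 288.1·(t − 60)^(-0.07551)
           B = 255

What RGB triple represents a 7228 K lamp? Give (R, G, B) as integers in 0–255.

t = 7228/100 = 72.28; the t > 66 branch applies.
R = 329.7·(72.28 − 60)^(-0.1332) = 329.7·12.28^(-0.1332) = 329.7·0.71601 = 236.068.
G = 288.1·(72.28 − 60)^(-0.07551) = 288.1·12.28^(-0.07551) = 288.1·0.82747 = 238.395.
B = 255 by definition for t > 66.
Rounded: (236, 238, 255).

(236, 238, 255)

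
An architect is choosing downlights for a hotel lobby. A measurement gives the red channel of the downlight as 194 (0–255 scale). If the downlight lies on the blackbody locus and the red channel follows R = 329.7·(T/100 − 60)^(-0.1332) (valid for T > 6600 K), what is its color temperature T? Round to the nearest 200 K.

11400 K

(t − 60)^(-0.1332) = 194/329.7 = 0.58841.
t − 60 = 0.58841^(1/-0.1332) = 0.58841^(-7.508) = 53.593, so t = 113.593.
T = 100·t = 11359 K → 11400 K to the nearest 200 K.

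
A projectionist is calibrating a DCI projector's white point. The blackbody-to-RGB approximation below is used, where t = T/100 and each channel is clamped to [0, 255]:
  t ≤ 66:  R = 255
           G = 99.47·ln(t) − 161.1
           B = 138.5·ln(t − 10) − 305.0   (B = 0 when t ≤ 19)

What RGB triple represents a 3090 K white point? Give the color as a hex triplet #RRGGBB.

#FFB474

t = 3090/100 = 30.9; the t ≤ 66 branch applies.
R = 255 by definition for t ≤ 66.
G = 99.47·ln 30.9 − 161.1 = 99.47·3.4308 − 161.1 = 180.157.
B = 138.5·ln(30.9 − 10) − 305.0 = 138.5·ln 20.9 − 305.0 = 138.5·3.0397 − 305.0 = 116.005.
Rounded: (255, 180, 116).
In hex: #FFB474.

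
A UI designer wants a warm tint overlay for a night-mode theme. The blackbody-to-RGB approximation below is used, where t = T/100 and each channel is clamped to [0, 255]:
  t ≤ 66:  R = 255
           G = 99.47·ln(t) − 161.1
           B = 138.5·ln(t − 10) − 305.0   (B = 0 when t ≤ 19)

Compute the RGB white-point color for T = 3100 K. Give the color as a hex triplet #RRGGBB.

#FFB475

t = 3100/100 = 31; the t ≤ 66 branch applies.
R = 255 by definition for t ≤ 66.
G = 99.47·ln 31 − 161.1 = 99.47·3.4340 − 161.1 = 180.479.
B = 138.5·ln(31 − 10) − 305.0 = 138.5·ln 21 − 305.0 = 138.5·3.0445 − 305.0 = 116.666.
Rounded: (255, 180, 117).
In hex: #FFB475.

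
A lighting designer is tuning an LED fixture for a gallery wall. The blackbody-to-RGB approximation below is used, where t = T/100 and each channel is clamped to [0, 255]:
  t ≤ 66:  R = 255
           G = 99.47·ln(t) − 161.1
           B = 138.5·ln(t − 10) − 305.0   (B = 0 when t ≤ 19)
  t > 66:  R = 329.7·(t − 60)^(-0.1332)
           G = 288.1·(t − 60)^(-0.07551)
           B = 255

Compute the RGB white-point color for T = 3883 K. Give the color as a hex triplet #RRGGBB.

#FFCBA1

t = 3883/100 = 38.83; the t ≤ 66 branch applies.
R = 255 by definition for t ≤ 66.
G = 99.47·ln 38.83 − 161.1 = 99.47·3.6592 − 161.1 = 202.880.
B = 138.5·ln(38.83 − 10) − 305.0 = 138.5·ln 28.83 − 305.0 = 138.5·3.3614 − 305.0 = 160.556.
Rounded: (255, 203, 161).
In hex: #FFCBA1.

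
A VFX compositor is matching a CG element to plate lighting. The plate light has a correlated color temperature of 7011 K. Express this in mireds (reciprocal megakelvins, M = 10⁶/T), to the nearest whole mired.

143 mireds

M = 10⁶ / 7011 = 142.633 → 143 mireds.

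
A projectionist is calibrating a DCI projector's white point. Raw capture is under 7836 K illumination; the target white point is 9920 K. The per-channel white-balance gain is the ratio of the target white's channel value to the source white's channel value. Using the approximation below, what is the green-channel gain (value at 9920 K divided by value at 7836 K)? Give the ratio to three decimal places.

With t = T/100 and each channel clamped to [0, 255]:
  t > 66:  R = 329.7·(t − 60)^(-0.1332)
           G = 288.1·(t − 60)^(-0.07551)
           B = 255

0.944

At 7836 K (t = 78.36):
  G = 288.1·(78.36 − 60)^(-0.07551) = 288.1·18.36^(-0.07551) = 288.1·0.80272 = 231.264.
At 9920 K (t = 99.2):
  G = 288.1·(99.2 − 60)^(-0.07551) = 288.1·39.2^(-0.07551) = 288.1·0.75804 = 218.391.
Gain = 218.391 / 231.264 = 0.9443 → 0.944.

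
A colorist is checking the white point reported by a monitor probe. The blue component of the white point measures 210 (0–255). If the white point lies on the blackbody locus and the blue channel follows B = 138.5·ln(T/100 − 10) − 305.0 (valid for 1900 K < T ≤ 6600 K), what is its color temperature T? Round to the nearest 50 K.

ln(t − 10) = (210 + 305.0) / 138.5 = 3.7184.
t − 10 = e^3.7184 = 41.199, so t = 51.199.
T = 100·t = 5120 K → 5100 K to the nearest 50 K.

5100 K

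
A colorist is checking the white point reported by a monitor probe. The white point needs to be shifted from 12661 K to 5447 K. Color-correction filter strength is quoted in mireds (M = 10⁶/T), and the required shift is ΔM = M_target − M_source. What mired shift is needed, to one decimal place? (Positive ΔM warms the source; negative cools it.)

M_source = 10⁶/12661 = 78.983; M_target = 10⁶/5447 = 183.587.
ΔM = 183.587 − 78.983 = 104.605 → +104.6 mireds, a warming shift.

+104.6 mireds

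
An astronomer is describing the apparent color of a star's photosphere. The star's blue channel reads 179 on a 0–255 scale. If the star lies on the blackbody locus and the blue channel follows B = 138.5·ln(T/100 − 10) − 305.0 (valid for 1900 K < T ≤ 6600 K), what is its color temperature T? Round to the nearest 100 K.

ln(t − 10) = (179 + 305.0) / 138.5 = 3.4946.
t − 10 = e^3.4946 = 32.937, so t = 42.937.
T = 100·t = 4294 K → 4300 K to the nearest 100 K.

4300 K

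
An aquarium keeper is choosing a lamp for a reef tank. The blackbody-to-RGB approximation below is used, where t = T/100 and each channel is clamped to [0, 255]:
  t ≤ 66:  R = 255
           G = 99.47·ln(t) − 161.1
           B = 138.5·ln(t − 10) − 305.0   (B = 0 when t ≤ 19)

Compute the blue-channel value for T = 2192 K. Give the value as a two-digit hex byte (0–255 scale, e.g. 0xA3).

t = 2192/100 = 21.92; the t ≤ 66 branch applies.
B = 138.5·ln(21.92 − 10) − 305.0 = 138.5·ln 11.92 − 305.0 = 138.5·2.4782 − 305.0 = 38.233.
Rounded: 38; in hex, 0x26.

0x26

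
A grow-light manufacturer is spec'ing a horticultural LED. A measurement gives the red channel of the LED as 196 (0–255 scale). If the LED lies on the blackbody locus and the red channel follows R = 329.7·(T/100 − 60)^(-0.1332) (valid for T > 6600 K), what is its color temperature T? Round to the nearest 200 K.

11000 K

(t − 60)^(-0.1332) = 196/329.7 = 0.59448.
t − 60 = 0.59448^(1/-0.1332) = 0.59448^(-7.508) = 49.621, so t = 109.621.
T = 100·t = 10962 K → 11000 K to the nearest 200 K.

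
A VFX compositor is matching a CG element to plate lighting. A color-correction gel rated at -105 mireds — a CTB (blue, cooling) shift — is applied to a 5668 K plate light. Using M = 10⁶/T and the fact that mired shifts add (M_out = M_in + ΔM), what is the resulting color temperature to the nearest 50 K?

14000 K

M_in = 10⁶/5668 = 176.43 mireds.
M_out = 176.43 + (-105) = 71.43 mireds.
T_out = 10⁶/71.43 = 13999.9 K → 14000 K.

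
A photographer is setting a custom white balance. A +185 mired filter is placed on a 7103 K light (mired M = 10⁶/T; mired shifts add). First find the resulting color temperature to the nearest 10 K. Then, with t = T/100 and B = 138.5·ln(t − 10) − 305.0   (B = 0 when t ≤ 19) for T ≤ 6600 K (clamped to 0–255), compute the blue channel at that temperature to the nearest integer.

M_in = 10⁶/7103 = 140.79; M_out = 140.79 + (+185) = 325.79.
T_out = 10⁶/325.79 = 3069.5 K → 3070 K; t = 30.7.
B = 138.5·ln(30.7 − 10) − 305.0 = 138.5·ln 20.7 − 305.0 = 138.5·3.0301 − 305.0 = 114.674.
Rounded: 115.

115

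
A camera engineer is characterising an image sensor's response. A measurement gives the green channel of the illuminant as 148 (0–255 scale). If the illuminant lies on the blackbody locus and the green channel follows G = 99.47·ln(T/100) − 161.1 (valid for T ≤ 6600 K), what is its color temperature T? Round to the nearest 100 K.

2200 K

ln t = (148 + 161.1) / 99.47 = 3.1075.
t = e^3.1075 = 22.364.
T = 100·t = 2236 K → 2200 K to the nearest 100 K.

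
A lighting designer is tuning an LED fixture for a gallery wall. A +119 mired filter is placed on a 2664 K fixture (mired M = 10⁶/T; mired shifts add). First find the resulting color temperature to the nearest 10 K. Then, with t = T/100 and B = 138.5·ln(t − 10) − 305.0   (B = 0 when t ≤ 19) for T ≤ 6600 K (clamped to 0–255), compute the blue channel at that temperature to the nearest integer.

M_in = 10⁶/2664 = 375.38; M_out = 375.38 + (+119) = 494.38.
T_out = 10⁶/494.38 = 2022.8 K → 2020 K; t = 20.2.
B = 138.5·ln(20.2 − 10) − 305.0 = 138.5·ln 10.2 − 305.0 = 138.5·2.3224 − 305.0 = 16.651.
Rounded: 17.

17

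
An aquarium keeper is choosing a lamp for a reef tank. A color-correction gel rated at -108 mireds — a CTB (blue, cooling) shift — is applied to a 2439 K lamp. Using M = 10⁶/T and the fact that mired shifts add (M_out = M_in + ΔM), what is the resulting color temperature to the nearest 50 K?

M_in = 10⁶/2439 = 410.00 mireds.
M_out = 410.00 + (-108) = 302.00 mireds.
T_out = 10⁶/302.00 = 3311.2 K → 3300 K.

3300 K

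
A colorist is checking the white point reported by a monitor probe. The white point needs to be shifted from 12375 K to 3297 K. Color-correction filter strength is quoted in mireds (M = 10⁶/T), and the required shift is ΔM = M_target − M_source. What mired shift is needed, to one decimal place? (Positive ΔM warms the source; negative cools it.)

M_source = 10⁶/12375 = 80.808; M_target = 10⁶/3297 = 303.306.
ΔM = 303.306 − 80.808 = 222.498 → +222.5 mireds, a warming shift.

+222.5 mireds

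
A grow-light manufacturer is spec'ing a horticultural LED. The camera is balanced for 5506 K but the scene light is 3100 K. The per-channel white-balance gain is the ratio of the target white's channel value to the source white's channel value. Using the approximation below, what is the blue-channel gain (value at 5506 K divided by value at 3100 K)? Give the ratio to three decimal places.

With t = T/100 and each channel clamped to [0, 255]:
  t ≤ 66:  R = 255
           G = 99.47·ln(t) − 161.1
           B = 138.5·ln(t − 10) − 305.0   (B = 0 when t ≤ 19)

At 3100 K (t = 31):
  B = 138.5·ln(31 − 10) − 305.0 = 138.5·ln 21 − 305.0 = 138.5·3.0445 − 305.0 = 116.666.
At 5506 K (t = 55.06):
  B = 138.5·ln(55.06 − 10) − 305.0 = 138.5·ln 45.06 − 305.0 = 138.5·3.8080 − 305.0 = 222.407.
Gain = 222.407 / 116.666 = 1.9064 → 1.906.

1.906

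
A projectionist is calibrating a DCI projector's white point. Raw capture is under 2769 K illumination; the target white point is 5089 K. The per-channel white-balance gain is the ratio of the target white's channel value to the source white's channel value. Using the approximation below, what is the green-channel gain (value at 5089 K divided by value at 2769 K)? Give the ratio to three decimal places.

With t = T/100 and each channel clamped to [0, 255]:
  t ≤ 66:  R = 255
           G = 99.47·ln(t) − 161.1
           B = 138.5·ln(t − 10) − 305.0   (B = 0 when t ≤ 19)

At 2769 K (t = 27.69):
  G = 99.47·ln 27.69 − 161.1 = 99.47·3.3211 − 161.1 = 169.247.
At 5089 K (t = 50.89):
  G = 99.47·ln 50.89 − 161.1 = 99.47·3.9297 − 161.1 = 229.784.
Gain = 229.784 / 169.247 = 1.3577 → 1.358.

1.358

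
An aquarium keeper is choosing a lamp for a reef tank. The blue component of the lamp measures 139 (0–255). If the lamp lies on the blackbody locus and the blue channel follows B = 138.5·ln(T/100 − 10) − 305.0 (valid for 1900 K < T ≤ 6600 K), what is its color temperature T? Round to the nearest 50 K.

ln(t − 10) = (139 + 305.0) / 138.5 = 3.2058.
t − 10 = e^3.2058 = 24.675, so t = 34.675.
T = 100·t = 3467 K → 3450 K to the nearest 50 K.

3450 K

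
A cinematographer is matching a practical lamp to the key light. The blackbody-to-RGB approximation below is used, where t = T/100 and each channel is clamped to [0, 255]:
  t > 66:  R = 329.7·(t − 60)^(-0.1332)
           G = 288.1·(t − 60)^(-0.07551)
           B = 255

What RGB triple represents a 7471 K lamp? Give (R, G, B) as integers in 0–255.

(230, 235, 255)

t = 7471/100 = 74.71; the t > 66 branch applies.
R = 329.7·(74.71 − 60)^(-0.1332) = 329.7·14.71^(-0.1332) = 329.7·0.69899 = 230.459.
G = 288.1·(74.71 − 60)^(-0.07551) = 288.1·14.71^(-0.07551) = 288.1·0.81627 = 235.167.
B = 255 by definition for t > 66.
Rounded: (230, 235, 255).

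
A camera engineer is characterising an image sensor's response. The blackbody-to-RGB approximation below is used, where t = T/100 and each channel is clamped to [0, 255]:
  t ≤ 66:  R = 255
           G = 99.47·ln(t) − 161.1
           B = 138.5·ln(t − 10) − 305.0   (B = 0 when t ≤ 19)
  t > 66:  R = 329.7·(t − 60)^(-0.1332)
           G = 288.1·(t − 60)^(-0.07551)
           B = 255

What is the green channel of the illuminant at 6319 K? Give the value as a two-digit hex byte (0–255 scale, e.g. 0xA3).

t = 6319/100 = 63.19; the t ≤ 66 branch applies.
G = 99.47·ln 63.19 − 161.1 = 99.47·4.1461 − 161.1 = 251.317.
Rounded: 251; in hex, 0xFB.

0xFB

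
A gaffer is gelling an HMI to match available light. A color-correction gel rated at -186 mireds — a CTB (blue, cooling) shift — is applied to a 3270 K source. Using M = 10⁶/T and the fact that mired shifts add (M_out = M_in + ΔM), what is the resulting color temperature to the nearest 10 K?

8350 K

M_in = 10⁶/3270 = 305.81 mireds.
M_out = 305.81 + (-186) = 119.81 mireds.
T_out = 10⁶/119.81 = 8346.5 K → 8350 K.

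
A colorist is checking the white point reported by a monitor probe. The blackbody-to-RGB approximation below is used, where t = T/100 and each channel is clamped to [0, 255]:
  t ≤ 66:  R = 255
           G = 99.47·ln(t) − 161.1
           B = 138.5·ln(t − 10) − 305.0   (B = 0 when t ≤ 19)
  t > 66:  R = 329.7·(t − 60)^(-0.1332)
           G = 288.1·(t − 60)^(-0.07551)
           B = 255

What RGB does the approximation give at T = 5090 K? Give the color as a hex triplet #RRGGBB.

t = 5090/100 = 50.9; the t ≤ 66 branch applies.
R = 255 by definition for t ≤ 66.
G = 99.47·ln 50.9 − 161.1 = 99.47·3.9299 − 161.1 = 229.803.
B = 138.5·ln(50.9 − 10) − 305.0 = 138.5·ln 40.9 − 305.0 = 138.5·3.7111 − 305.0 = 208.992.
Rounded: (255, 230, 209).
In hex: #FFE6D1.

#FFE6D1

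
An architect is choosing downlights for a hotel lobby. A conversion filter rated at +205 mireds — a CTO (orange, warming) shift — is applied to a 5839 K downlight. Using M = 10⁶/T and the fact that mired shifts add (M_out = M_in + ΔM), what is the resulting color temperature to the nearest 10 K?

M_in = 10⁶/5839 = 171.26 mireds.
M_out = 171.26 + (+205) = 376.26 mireds.
T_out = 10⁶/376.26 = 2657.7 K → 2660 K.

2660 K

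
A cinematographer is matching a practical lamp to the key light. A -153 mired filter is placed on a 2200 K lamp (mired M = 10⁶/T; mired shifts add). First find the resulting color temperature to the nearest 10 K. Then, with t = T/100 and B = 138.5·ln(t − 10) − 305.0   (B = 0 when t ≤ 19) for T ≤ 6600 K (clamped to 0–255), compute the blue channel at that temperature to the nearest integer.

130

M_in = 10⁶/2200 = 454.55; M_out = 454.55 + (-153) = 301.55.
T_out = 10⁶/301.55 = 3316.2 K → 3320 K; t = 33.2.
B = 138.5·ln(33.2 − 10) − 305.0 = 138.5·ln 23.2 − 305.0 = 138.5·3.1442 − 305.0 = 130.465.
Rounded: 130.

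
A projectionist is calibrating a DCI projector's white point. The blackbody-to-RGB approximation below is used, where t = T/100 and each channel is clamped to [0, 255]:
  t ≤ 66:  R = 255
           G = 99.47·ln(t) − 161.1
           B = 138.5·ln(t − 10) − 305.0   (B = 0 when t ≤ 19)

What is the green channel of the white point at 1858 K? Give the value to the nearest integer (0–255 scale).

130

t = 1858/100 = 18.58; the t ≤ 66 branch applies.
G = 99.47·ln 18.58 − 161.1 = 99.47·2.9221 − 161.1 = 129.560.
Rounded: 130.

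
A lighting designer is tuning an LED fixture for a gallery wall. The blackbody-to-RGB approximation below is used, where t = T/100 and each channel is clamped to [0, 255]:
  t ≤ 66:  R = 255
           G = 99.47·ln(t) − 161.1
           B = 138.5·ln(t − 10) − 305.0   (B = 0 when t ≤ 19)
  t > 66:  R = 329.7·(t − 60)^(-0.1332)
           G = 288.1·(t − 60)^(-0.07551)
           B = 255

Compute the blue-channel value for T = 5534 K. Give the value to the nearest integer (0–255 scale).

t = 5534/100 = 55.34; the t ≤ 66 branch applies.
B = 138.5·ln(55.34 − 10) − 305.0 = 138.5·ln 45.34 − 305.0 = 138.5·3.8142 − 305.0 = 223.265.
Rounded: 223.

223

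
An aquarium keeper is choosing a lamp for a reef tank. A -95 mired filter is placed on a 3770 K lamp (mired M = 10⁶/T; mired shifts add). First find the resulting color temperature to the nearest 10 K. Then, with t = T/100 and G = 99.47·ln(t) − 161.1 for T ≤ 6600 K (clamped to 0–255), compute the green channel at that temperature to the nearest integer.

244

M_in = 10⁶/3770 = 265.25; M_out = 265.25 + (-95) = 170.25.
T_out = 10⁶/170.25 = 5873.6 K → 5870 K; t = 58.7.
G = 99.47·ln 58.7 − 161.1 = 99.47·4.0724 − 161.1 = 243.986.
Rounded: 244.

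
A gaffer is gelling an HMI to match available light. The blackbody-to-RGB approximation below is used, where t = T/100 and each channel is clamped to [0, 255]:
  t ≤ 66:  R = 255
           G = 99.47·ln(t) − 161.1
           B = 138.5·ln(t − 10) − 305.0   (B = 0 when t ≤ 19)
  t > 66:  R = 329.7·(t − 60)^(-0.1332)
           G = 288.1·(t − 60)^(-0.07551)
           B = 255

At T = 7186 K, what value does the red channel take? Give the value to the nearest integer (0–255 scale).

237

t = 7186/100 = 71.86; the t > 66 branch applies.
R = 329.7·(71.86 − 60)^(-0.1332) = 329.7·11.86^(-0.1332) = 329.7·0.71934 = 237.165.
Rounded: 237.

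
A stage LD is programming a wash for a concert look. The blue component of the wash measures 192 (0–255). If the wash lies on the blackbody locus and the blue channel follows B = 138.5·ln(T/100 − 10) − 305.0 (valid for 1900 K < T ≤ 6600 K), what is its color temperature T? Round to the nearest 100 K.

4600 K

ln(t − 10) = (192 + 305.0) / 138.5 = 3.5884.
t − 10 = e^3.5884 = 36.178, so t = 46.178.
T = 100·t = 4618 K → 4600 K to the nearest 100 K.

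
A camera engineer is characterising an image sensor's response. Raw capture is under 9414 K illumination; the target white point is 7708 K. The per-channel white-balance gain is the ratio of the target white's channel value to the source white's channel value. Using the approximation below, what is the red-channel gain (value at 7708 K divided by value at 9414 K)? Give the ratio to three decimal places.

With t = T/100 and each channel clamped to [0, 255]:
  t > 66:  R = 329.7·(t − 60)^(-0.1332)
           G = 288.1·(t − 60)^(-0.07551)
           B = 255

At 9414 K (t = 94.14):
  R = 329.7·(94.14 − 60)^(-0.1332) = 329.7·34.14^(-0.1332) = 329.7·0.62484 = 206.010.
At 7708 K (t = 77.08):
  R = 329.7·(77.08 − 60)^(-0.1332) = 329.7·17.08^(-0.1332) = 329.7·0.68522 = 225.918.
Gain = 225.918 / 206.010 = 1.0966 → 1.097.

1.097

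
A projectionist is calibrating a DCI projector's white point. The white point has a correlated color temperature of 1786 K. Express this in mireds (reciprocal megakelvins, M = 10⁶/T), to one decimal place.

559.9 mireds

M = 10⁶ / 1786 = 559.910 → 559.9 mireds.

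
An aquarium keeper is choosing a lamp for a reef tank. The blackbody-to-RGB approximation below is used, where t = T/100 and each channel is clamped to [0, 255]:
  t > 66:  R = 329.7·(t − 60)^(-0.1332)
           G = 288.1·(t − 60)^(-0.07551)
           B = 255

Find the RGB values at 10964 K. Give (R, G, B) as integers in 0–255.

(196, 215, 255)

t = 10964/100 = 109.64; the t > 66 branch applies.
R = 329.7·(109.64 − 60)^(-0.1332) = 329.7·49.64^(-0.1332) = 329.7·0.59445 = 195.990.
G = 288.1·(109.64 − 60)^(-0.07551) = 288.1·49.64^(-0.07551) = 288.1·0.74464 = 214.531.
B = 255 by definition for t > 66.
Rounded: (196, 215, 255).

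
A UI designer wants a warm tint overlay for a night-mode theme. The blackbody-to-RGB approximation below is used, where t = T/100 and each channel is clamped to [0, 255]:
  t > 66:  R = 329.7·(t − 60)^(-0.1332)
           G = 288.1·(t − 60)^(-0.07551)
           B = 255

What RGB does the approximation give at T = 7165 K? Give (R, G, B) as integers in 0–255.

(238, 239, 255)

t = 7165/100 = 71.65; the t > 66 branch applies.
R = 329.7·(71.65 − 60)^(-0.1332) = 329.7·11.65^(-0.1332) = 329.7·0.72105 = 237.730.
G = 288.1·(71.65 − 60)^(-0.07551) = 288.1·11.65^(-0.07551) = 288.1·0.83077 = 239.345.
B = 255 by definition for t > 66.
Rounded: (238, 239, 255).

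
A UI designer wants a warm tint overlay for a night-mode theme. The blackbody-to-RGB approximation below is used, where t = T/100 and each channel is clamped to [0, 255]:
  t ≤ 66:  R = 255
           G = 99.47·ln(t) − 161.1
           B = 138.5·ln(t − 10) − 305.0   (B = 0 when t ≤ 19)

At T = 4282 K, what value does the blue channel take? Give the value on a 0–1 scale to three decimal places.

0.700

t = 4282/100 = 42.82; the t ≤ 66 branch applies.
B = 138.5·ln(42.82 − 10) − 305.0 = 138.5·ln 32.82 − 305.0 = 138.5·3.4910 − 305.0 = 178.509.
On a 0–1 scale: 178.509/255 = 0.7000 → 0.700.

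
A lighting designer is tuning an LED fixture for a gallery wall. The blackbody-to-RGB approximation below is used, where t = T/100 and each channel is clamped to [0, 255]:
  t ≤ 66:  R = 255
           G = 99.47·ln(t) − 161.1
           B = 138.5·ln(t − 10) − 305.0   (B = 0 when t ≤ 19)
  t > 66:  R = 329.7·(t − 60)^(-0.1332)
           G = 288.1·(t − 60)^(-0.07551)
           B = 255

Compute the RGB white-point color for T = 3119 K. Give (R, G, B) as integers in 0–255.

(255, 181, 118)

t = 3119/100 = 31.19; the t ≤ 66 branch applies.
R = 255 by definition for t ≤ 66.
G = 99.47·ln 31.19 − 161.1 = 99.47·3.4401 − 161.1 = 181.087.
B = 138.5·ln(31.19 − 10) − 305.0 = 138.5·ln 21.19 − 305.0 = 138.5·3.0535 − 305.0 = 117.914.
Rounded: (255, 181, 118).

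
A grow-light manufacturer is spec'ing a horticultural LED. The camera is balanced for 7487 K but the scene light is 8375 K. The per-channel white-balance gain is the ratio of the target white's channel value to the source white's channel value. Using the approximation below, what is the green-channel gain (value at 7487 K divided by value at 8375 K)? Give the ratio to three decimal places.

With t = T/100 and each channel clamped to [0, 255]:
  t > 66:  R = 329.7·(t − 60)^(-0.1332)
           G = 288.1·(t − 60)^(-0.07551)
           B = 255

1.036

At 8375 K (t = 83.75):
  G = 288.1·(83.75 − 60)^(-0.07551) = 288.1·23.75^(-0.07551) = 288.1·0.78727 = 226.812.
At 7487 K (t = 74.87):
  G = 288.1·(74.87 − 60)^(-0.07551) = 288.1·14.87^(-0.07551) = 288.1·0.81560 = 234.975.
Gain = 234.975 / 226.812 = 1.0360 → 1.036.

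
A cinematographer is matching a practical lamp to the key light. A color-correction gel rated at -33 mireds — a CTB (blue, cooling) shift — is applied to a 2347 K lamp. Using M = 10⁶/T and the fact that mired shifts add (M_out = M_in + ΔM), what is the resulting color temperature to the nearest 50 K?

M_in = 10⁶/2347 = 426.08 mireds.
M_out = 426.08 + (-33) = 393.08 mireds.
T_out = 10⁶/393.08 = 2544.0 K → 2550 K.

2550 K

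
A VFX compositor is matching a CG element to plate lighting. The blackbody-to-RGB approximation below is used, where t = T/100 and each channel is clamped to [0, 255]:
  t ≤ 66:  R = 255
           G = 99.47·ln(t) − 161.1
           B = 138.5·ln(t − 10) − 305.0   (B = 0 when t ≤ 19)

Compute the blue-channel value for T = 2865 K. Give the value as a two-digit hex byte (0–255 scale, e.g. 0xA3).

0x64

t = 2865/100 = 28.65; the t ≤ 66 branch applies.
B = 138.5·ln(28.65 − 10) − 305.0 = 138.5·ln 18.65 − 305.0 = 138.5·2.9258 − 305.0 = 100.230.
Rounded: 100; in hex, 0x64.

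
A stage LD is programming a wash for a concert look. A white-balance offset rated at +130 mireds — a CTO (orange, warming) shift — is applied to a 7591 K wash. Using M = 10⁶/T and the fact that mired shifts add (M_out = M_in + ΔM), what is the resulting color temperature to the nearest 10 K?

M_in = 10⁶/7591 = 131.73 mireds.
M_out = 131.73 + (+130) = 261.73 mireds.
T_out = 10⁶/261.73 = 3820.7 K → 3820 K.

3820 K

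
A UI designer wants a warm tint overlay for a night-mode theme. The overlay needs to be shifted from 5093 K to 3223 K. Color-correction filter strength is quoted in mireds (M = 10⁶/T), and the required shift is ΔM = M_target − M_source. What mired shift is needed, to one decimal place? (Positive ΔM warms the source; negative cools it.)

M_source = 10⁶/5093 = 196.348; M_target = 10⁶/3223 = 310.270.
ΔM = 310.270 − 196.348 = 113.922 → +113.9 mireds, a warming shift.

+113.9 mireds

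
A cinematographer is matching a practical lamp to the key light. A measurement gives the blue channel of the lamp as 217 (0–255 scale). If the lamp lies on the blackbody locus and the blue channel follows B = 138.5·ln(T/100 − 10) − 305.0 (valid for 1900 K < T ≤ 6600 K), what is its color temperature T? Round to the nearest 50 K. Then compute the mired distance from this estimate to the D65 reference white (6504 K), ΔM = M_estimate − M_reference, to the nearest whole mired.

ln(t − 10) = (217 + 305.0) / 138.5 = 3.7690.
t − 10 = e^3.7690 = 43.335, so t = 53.335.
T = 100·t = 5333 K → 5350 K to the nearest 50 K.
M_estimate = 10⁶/5350 = 186.92; M_reference = 10⁶/6504 = 153.75.
ΔM = 186.92 − 153.75 = 33.16 → +33 mireds.

+33 mireds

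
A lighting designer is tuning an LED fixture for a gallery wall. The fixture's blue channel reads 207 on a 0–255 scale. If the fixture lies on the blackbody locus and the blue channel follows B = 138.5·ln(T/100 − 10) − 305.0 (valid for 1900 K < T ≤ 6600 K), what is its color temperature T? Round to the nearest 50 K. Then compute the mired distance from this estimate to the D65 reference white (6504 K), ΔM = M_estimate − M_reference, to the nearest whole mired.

+44 mireds

ln(t − 10) = (207 + 305.0) / 138.5 = 3.6968.
t − 10 = e^3.6968 = 40.316, so t = 50.316.
T = 100·t = 5032 K → 5050 K to the nearest 50 K.
M_estimate = 10⁶/5050 = 198.02; M_reference = 10⁶/6504 = 153.75.
ΔM = 198.02 − 153.75 = 44.27 → +44 mireds.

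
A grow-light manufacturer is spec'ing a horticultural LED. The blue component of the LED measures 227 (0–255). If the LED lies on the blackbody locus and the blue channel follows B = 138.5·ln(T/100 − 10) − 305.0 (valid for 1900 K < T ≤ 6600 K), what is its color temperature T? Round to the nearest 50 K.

5650 K

ln(t − 10) = (227 + 305.0) / 138.5 = 3.8412.
t − 10 = e^3.8412 = 46.579, so t = 56.579.
T = 100·t = 5658 K → 5650 K to the nearest 50 K.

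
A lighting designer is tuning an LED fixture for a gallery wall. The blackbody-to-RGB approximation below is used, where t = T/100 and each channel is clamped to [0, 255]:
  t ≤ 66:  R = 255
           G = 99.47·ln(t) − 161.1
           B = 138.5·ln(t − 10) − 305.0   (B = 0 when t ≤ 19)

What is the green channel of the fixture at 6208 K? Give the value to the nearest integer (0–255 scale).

250

t = 6208/100 = 62.08; the t ≤ 66 branch applies.
G = 99.47·ln 62.08 − 161.1 = 99.47·4.1284 − 161.1 = 249.554.
Rounded: 250.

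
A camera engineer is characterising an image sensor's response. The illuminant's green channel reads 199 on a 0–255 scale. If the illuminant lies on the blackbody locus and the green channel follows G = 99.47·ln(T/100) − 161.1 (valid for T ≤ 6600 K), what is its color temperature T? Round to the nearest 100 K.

ln t = (199 + 161.1) / 99.47 = 3.6202.
t = e^3.6202 = 37.345.
T = 100·t = 3734 K → 3700 K to the nearest 100 K.

3700 K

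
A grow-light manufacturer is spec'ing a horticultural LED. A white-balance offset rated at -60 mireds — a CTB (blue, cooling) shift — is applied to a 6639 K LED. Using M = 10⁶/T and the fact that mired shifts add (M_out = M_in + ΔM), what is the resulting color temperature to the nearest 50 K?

M_in = 10⁶/6639 = 150.63 mireds.
M_out = 150.63 + (-60) = 90.63 mireds.
T_out = 10⁶/90.63 = 11034.5 K → 11050 K.

11050 K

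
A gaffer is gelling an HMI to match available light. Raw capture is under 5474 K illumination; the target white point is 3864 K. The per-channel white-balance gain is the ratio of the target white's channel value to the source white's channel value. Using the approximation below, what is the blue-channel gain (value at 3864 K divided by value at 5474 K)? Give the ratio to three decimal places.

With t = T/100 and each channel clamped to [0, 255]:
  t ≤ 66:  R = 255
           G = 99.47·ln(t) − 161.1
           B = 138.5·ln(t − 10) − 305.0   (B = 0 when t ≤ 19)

At 5474 K (t = 54.74):
  B = 138.5·ln(54.74 − 10) − 305.0 = 138.5·ln 44.74 − 305.0 = 138.5·3.8009 − 305.0 = 221.420.
At 3864 K (t = 38.64):
  B = 138.5·ln(38.64 − 10) − 305.0 = 138.5·ln 28.64 − 305.0 = 138.5·3.3548 − 305.0 = 159.640.
Gain = 159.640 / 221.420 = 0.7210 → 0.721.

0.721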